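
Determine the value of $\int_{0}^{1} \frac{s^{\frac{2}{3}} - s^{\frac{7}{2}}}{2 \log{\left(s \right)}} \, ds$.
$\log{\left(\frac{\sqrt{30}}{9} \right)}$

Consider the one-parameter family: let $I(a) = \int_{0}^{1} \frac{s^{\frac{2}{3}} - s^{a}}{2 \log{\left(s \right)}} \, ds$.

Since $\dfrac{\partial}{\partial a}\,s^{a} = s^{a} \ln s$, the $\ln s$ in the denominator cancels and
$$\frac{dI}{da} = \int_{0}^{1} - \frac{1}{2} s^{a} \, ds = - \frac{1}{2} \left[\frac{s^{a+1}}{a+1}\right]_0^1 = - \frac{1}{2 a + 2}.$$

Integrating with respect to $a$ gives $I(a) = - \frac{\log{\left(a + 1 \right)}}{2} - \frac{\log{\left(3 \right)}}{2} + \frac{\log{\left(5 \right)}}{2} + C$.

At $a = \frac{2}{3}$ the integrand is identically $0$, so $I(\frac{2}{3}) = 0$. The closed form gives $0$, hence $C = 0$.

Setting $a = \frac{7}{2}$:
$$I = \log{\left(\frac{\sqrt{30}}{9} \right)}.$$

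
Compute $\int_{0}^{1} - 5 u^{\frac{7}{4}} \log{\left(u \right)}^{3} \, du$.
$\frac{7680}{14641}$

Consider the simpler parametrised integral
$$J(a) = \int_{0}^{1} - 5 u^{a} \, du = - \frac{5}{a + 1}.$$

Differentiating under the integral sign brings down a factor of $\ln u$:
$$\frac{dJ}{da} = \int_{0}^{1} - 5 u^{a} \log{\left(u \right)} \, du = \frac{5}{\left(a + 1\right)^{2}}.$$

Repeating $3$ times in total — each differentiation brings down another $\ln u$ — gives
$$\frac{d^{3}J}{da^{3}} = \int_{0}^{1} - 5 u^{a} \log{\left(u \right)}^{3} \, du = \frac{30}{\left(a + 1\right)^{4}},$$
and the integrand here is exactly the target integrand, so $I = \frac{30}{\left(a + 1\right)^{4}}$.

Setting $a = \frac{7}{4}$:
$$I = \frac{7680}{14641}.$$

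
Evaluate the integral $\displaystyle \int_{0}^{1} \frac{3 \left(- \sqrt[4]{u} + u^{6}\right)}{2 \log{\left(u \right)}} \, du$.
$\log{\left(\frac{56 \sqrt{35}}{25} \right)}$

Replace the exponent $6$ by a parameter $a$: let $I(a) = \int_{0}^{1} \frac{3 \left(- \sqrt[4]{u} + u^{a}\right)}{2 \log{\left(u \right)}} \, du$.

Since $\dfrac{\partial}{\partial a}\,u^{a} = u^{a} \ln u$, the $\ln u$ in the denominator cancels and
$$\frac{dI}{da} = \int_{0}^{1} \frac{3}{2} u^{a} \, du = \frac{3}{2} \left[\frac{u^{a+1}}{a+1}\right]_0^1 = \frac{3}{2 \left(a + 1\right)}.$$

Integrating with respect to $a$ gives $I(a) = \log{\left(\frac{8 \sqrt{5} \left(a + 1\right)^{\frac{3}{2}}}{25} \right)} + C$.

At $a = \frac{1}{4}$ the integrand is identically $0$, so $I(\frac{1}{4}) = 0$. The closed form gives $0$, hence $C = 0$.

Setting $a = 6$:
$$I = \log{\left(\frac{56 \sqrt{35}}{25} \right)}.$$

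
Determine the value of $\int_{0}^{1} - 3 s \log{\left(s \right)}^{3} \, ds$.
$\frac{9}{8}$

Consider the simpler parametrised integral
$$J(a) = \int_{0}^{1} - 3 s^{a} \, ds = - \frac{3}{a + 1}.$$

Differentiating under the integral sign brings down a factor of $\ln s$:
$$\frac{dJ}{da} = \int_{0}^{1} - 3 s^{a} \log{\left(s \right)} \, ds = \frac{3}{\left(a + 1\right)^{2}}.$$

Repeating $3$ times in total — each differentiation brings down another $\ln s$ — gives
$$\frac{d^{3}J}{da^{3}} = \int_{0}^{1} - 3 s^{a} \log{\left(s \right)}^{3} \, ds = \frac{18}{\left(a + 1\right)^{4}},$$
and the integrand here is exactly the target integrand, so $I = \frac{18}{\left(a + 1\right)^{4}}$.

Setting $a = 1$:
$$I = \frac{9}{8}.$$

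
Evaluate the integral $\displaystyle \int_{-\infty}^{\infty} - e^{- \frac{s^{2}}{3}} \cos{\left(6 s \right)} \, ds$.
$- \frac{\sqrt{3} \sqrt{\pi}}{e^{27}}$

Let $b$ denote the cosine frequency and define $I(b) = \int_{-\infty}^{\infty} - e^{- \frac{s^{2}}{3}} \cos{\left(b s \right)} \, ds$.

Differentiating under the integral sign,
$$I'(b) = \int_{-\infty}^{\infty} s e^{- \frac{s^{2}}{3}} \sin{\left(b s \right)} \, ds.$$

Integrate $\int_{-\infty}^{\infty} s \sin(b s)\, e^{- \frac{s^{2}}{3}}\, ds$ by parts with $u = \sin(b s)$ and $dv = s\, e^{- \frac{s^{2}}{3}}\, ds$, giving $v = - \frac{3 e^{- \frac{s^{2}}{3}}}{2}$. The boundary term vanishes and
$$\int_{-\infty}^{\infty} s \sin(b s)\, e^{- \frac{s^{2}}{3}}\, ds = \frac{3 b}{2} \int_{-\infty}^{\infty} \cos(b s)\, e^{- \frac{s^{2}}{3}}\, ds,$$
so $I'(b) = - \frac{3 b}{2}\, I(b)$.

This is a separable first-order ODE; solving with the initial condition $I(0) = \int_{-\infty}^{\infty} - e^{- \frac{s^{2}}{3}}\,ds = - \sqrt{3} \sqrt{\pi}$ gives
$$I(b) = - \sqrt{3} \sqrt{\pi} e^{- \frac{3 b^{2}}{4}}.$$

Setting $b = 6$:
$$I = - \frac{\sqrt{3} \sqrt{\pi}}{e^{27}}.$$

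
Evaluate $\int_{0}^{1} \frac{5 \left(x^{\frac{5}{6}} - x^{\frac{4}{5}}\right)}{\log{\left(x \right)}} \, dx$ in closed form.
$- \log{\left(\frac{459165024}{503284375} \right)}$

Replace the exponent $\frac{4}{5}$ by a parameter $a$: let $I(a) = \int_{0}^{1} \frac{5 \left(x^{\frac{5}{6}} - x^{a}\right)}{\log{\left(x \right)}} \, dx$.

Since $\dfrac{\partial}{\partial a}\,x^{a} = x^{a} \ln x$, the $\ln x$ in the denominator cancels and
$$\frac{dI}{da} = \int_{0}^{1} -5 x^{a} \, dx = -5 \left[\frac{x^{a+1}}{a+1}\right]_0^1 = - \frac{5}{a + 1}.$$

Integrating with respect to $a$ gives $I(a) = - \log{\left(\frac{7776 \left(a + 1\right)^{5}}{161051} \right)} + C$.

At $a = \frac{5}{6}$ the integrand is identically $0$, so $I(\frac{5}{6}) = 0$. The closed form gives $0$, hence $C = 0$.

Setting $a = \frac{4}{5}$:
$$I = - \log{\left(\frac{459165024}{503284375} \right)}.$$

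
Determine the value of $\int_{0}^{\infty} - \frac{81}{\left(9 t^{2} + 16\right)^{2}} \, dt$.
$- \frac{27 \pi}{256}$

Start from the standard arctangent integral
$$J(a) = \int_{0}^{\infty} - \frac{1}{a^{2} + t^{2}} \, dt = - \frac{\pi}{2 a}.$$

Differentiating under the integral sign with respect to $a$,
$$\frac{dJ}{da} = \int_{0}^{\infty} \frac{2 a}{\left(a^{2} + t^{2}\right)^{2}} \, dt = \frac{\pi}{2 a^{2}},$$
so $\int_{0}^{\infty} - \frac{1}{\left(a^{2} + t^{2}\right)^{2}} \, dt = - \frac{\pi}{4 a^{3}}$.

Setting $a = \frac{4}{3}$:
$$I = - \frac{27 \pi}{256}.$$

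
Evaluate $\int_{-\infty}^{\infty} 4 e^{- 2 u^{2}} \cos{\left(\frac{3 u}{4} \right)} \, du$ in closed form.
$\frac{2 \sqrt{2} \sqrt{\pi}}{e^{\frac{9}{128}}}$

Define $I(b) = \int_{-\infty}^{\infty} 4 e^{- 2 u^{2}} \cos{\left(b u \right)} \, du$.

Differentiating under the integral sign,
$$I'(b) = \int_{-\infty}^{\infty} - 4 u e^{- 2 u^{2}} \sin{\left(b u \right)} \, du.$$

Integrate $\int_{-\infty}^{\infty} u \sin(b u)\, e^{- 2 u^{2}}\, du$ by parts with $w = \sin(b u)$ and $dv = u\, e^{- 2 u^{2}}\, du$, giving $v = - \frac{e^{- 2 u^{2}}}{4}$. The boundary term vanishes and
$$\int_{-\infty}^{\infty} u \sin(b u)\, e^{- 2 u^{2}}\, du = \frac{b}{4} \int_{-\infty}^{\infty} \cos(b u)\, e^{- 2 u^{2}}\, du,$$
so $I'(b) = - \frac{b}{4}\, I(b)$.

This is a separable first-order ODE; solving with the initial condition $I(0) = \int_{-\infty}^{\infty} 4 e^{- 2 u^{2}}\,du = 2 \sqrt{2} \sqrt{\pi}$ gives
$$I(b) = 2 \sqrt{2} \sqrt{\pi} e^{- \frac{b^{2}}{8}}.$$

Setting $b = \frac{3}{4}$:
$$I = \frac{2 \sqrt{2} \sqrt{\pi}}{e^{\frac{9}{128}}}.$$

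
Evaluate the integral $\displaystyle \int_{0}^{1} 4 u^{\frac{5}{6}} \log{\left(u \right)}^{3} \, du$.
$- \frac{31104}{14641}$

Consider the simpler parametrised integral
$$J(a) = \int_{0}^{1} 4 u^{a} \, du = \frac{4}{a + 1}.$$

Differentiating under the integral sign brings down a factor of $\ln u$:
$$\frac{dJ}{da} = \int_{0}^{1} 4 u^{a} \log{\left(u \right)} \, du = - \frac{4}{\left(a + 1\right)^{2}}.$$

Repeating $3$ times in total — each differentiation brings down another $\ln u$ — gives
$$\frac{d^{3}J}{da^{3}} = \int_{0}^{1} 4 u^{a} \log{\left(u \right)}^{3} \, du = - \frac{24}{\left(a + 1\right)^{4}},$$
and the integrand here is exactly the target integrand, so $I = - \frac{24}{\left(a + 1\right)^{4}}$.

Setting $a = \frac{5}{6}$:
$$I = - \frac{31104}{14641}.$$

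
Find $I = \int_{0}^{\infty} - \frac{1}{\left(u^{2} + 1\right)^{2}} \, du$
$- \frac{\pi}{4}$

Start from the standard arctangent integral
$$J(a) = \int_{0}^{\infty} - \frac{1}{a^{2} + u^{2}} \, du = - \frac{\pi}{2 a}.$$

Differentiating under the integral sign with respect to $a$,
$$\frac{dJ}{da} = \int_{0}^{\infty} \frac{2 a}{\left(a^{2} + u^{2}\right)^{2}} \, du = \frac{\pi}{2 a^{2}},$$
so $\int_{0}^{\infty} - \frac{1}{\left(a^{2} + u^{2}\right)^{2}} \, du = - \frac{\pi}{4 a^{3}}$.

Setting $a = 1$:
$$I = - \frac{\pi}{4}.$$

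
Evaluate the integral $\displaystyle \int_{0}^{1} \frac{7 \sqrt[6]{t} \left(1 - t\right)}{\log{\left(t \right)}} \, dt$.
$- \log{\left(\frac{62748517}{823543} \right)}$

Introduce a parameter $a$ in the exponent: let $I(a) = \int_{0}^{1} \frac{7 \left(\sqrt[6]{t} - t^{a}\right)}{\log{\left(t \right)}} \, dt$.

Since $\dfrac{\partial}{\partial a}\,t^{a} = t^{a} \ln t$, the $\ln t$ in the denominator cancels and
$$\frac{dI}{da} = \int_{0}^{1} -7 t^{a} \, dt = -7 \left[\frac{t^{a+1}}{a+1}\right]_0^1 = - \frac{7}{a + 1}.$$

Integrating with respect to $a$ gives $I(a) = - \log{\left(\frac{279936 \left(a + 1\right)^{7}}{823543} \right)} + C$.

At $a = \frac{1}{6}$ the integrand is identically $0$, so $I(\frac{1}{6}) = 0$. The closed form gives $0$, hence $C = 0$.

Setting $a = \frac{7}{6}$:
$$I = - \log{\left(\frac{62748517}{823543} \right)}.$$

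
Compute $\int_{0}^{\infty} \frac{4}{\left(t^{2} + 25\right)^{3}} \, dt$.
$\frac{3 \pi}{12500}$

Start from the standard arctangent integral
$$J(a) = \int_{0}^{\infty} \frac{4}{a^{2} + t^{2}} \, dt = \frac{2 \pi}{a}.$$

Differentiating under the integral sign with respect to $a$,
$$\frac{dJ}{da} = \int_{0}^{\infty} - \frac{8 a}{\left(a^{2} + t^{2}\right)^{2}} \, dt = - \frac{2 \pi}{a^{2}},$$
so $\int_{0}^{\infty} \frac{4}{\left(a^{2} + t^{2}\right)^{2}} \, dt = \frac{\pi}{a^{3}}$.

Repeating — each differentiation of $1/(t^2+a^2)^j$ produces $-2ja/(t^2+a^2)^{j+1}$ — and dividing through by $-2ja$ at each step yields, after $2$ differentiations in total,
$$\int_{0}^{\infty} \frac{4}{\left(a^{2} + t^{2}\right)^{3}} \, dt = \frac{3 \pi}{4 a^{5}}.$$

Setting $a = 5$:
$$I = \frac{3 \pi}{12500}.$$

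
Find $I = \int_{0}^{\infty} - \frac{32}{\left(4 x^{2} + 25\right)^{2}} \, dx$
$- \frac{4 \pi}{125}$

Begin with the known result
$$J(a) = \int_{0}^{\infty} - \frac{2}{a^{2} + x^{2}} \, dx = - \frac{\pi}{a}.$$

Differentiating under the integral sign with respect to $a$,
$$\frac{dJ}{da} = \int_{0}^{\infty} \frac{4 a}{\left(a^{2} + x^{2}\right)^{2}} \, dx = \frac{\pi}{a^{2}},$$
so $\int_{0}^{\infty} - \frac{2}{\left(a^{2} + x^{2}\right)^{2}} \, dx = - \frac{\pi}{2 a^{3}}$.

Setting $a = \frac{5}{2}$:
$$I = - \frac{4 \pi}{125}.$$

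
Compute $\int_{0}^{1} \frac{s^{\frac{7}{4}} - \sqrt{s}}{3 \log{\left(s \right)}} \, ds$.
$- \frac{\log{\left(3 \right)}}{3} - \frac{\log{\left(2 \right)}}{3} + \frac{\log{\left(11 \right)}}{3}$

Introduce a parameter $a$ in the exponent: let $I(a) = \int_{0}^{1} \frac{- \sqrt{s} + s^{a}}{3 \log{\left(s \right)}} \, ds$.

Since $\dfrac{\partial}{\partial a}\,s^{a} = s^{a} \ln s$, the $\ln s$ in the denominator cancels and
$$\frac{dI}{da} = \int_{0}^{1} \frac{1}{3} s^{a} \, ds = \frac{1}{3} \left[\frac{s^{a+1}}{a+1}\right]_0^1 = \frac{1}{3 \left(a + 1\right)}.$$

Integrating with respect to $a$ gives $I(a) = \frac{\log{\left(a + 1 \right)}}{3} - \frac{\log{\left(3 \right)}}{3} + \frac{\log{\left(2 \right)}}{3} + C$.

At $a = \frac{1}{2}$ the integrand is identically $0$, so $I(\frac{1}{2}) = 0$. The closed form gives $0$, hence $C = 0$.

Setting $a = \frac{7}{4}$:
$$I = - \frac{\log{\left(3 \right)}}{3} - \frac{\log{\left(2 \right)}}{3} + \frac{\log{\left(11 \right)}}{3}.$$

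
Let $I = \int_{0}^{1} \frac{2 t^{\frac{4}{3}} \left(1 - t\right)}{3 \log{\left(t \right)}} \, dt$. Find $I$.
$- \frac{2 \log{\left(10 \right)}}{3} + \frac{2 \log{\left(7 \right)}}{3}$

Consider the one-parameter family: let $I(a) = \int_{0}^{1} \frac{2 \left(- t^{\frac{7}{3}} + t^{a}\right)}{3 \log{\left(t \right)}} \, dt$.

Since $\dfrac{\partial}{\partial a}\,t^{a} = t^{a} \ln t$, the $\ln t$ in the denominator cancels and
$$\frac{dI}{da} = \int_{0}^{1} \frac{2}{3} t^{a} \, dt = \frac{2}{3} \left[\frac{t^{a+1}}{a+1}\right]_0^1 = \frac{2}{3 \left(a + 1\right)}.$$

Integrating with respect to $a$ gives $I(a) = \log{\left(\frac{\sqrt[3]{10} \cdot 3^{\frac{2}{3}} \left(a + 1\right)^{\frac{2}{3}}}{10} \right)} + C$.

At $a = \frac{7}{3}$ the integrand is identically $0$, so $I(\frac{7}{3}) = 0$. The closed form gives $0$, hence $C = 0$.

Setting $a = \frac{4}{3}$:
$$I = - \frac{2 \log{\left(10 \right)}}{3} + \frac{2 \log{\left(7 \right)}}{3}.$$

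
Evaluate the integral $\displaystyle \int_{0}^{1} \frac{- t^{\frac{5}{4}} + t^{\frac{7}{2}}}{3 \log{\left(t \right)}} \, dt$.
$\frac{\log{\left(2 \right)}}{3}$

Replace the exponent $\frac{5}{4}$ by a parameter $a$: let $I(a) = \int_{0}^{1} \frac{t^{\frac{7}{2}} - t^{a}}{3 \log{\left(t \right)}} \, dt$.

Since $\dfrac{\partial}{\partial a}\,t^{a} = t^{a} \ln t$, the $\ln t$ in the denominator cancels and
$$\frac{dI}{da} = \int_{0}^{1} - \frac{1}{3} t^{a} \, dt = - \frac{1}{3} \left[\frac{t^{a+1}}{a+1}\right]_0^1 = - \frac{1}{3 a + 3}.$$

Integrating with respect to $a$ gives $I(a) = - \frac{\log{\left(a + 1 \right)}}{3} - \frac{\log{\left(6 \right)}}{3} + \log{\left(3 \right)} + C$.

At $a = \frac{7}{2}$ the integrand is identically $0$, so $I(\frac{7}{2}) = 0$. The closed form gives $0$, hence $C = 0$.

Setting $a = \frac{5}{4}$:
$$I = \frac{\log{\left(2 \right)}}{3}.$$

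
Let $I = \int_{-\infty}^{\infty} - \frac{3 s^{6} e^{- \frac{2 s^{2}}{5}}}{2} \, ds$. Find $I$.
$- \frac{5625 \sqrt{10} \sqrt{\pi}}{256}$

Consider the simpler parametrised integral
$$J(a) = \int_{-\infty}^{\infty} - \frac{3 e^{- a s^{2}}}{2} \, ds = - \frac{3 \sqrt{\pi}}{2 \sqrt{a}}.$$

Differentiating under the integral sign brings down a factor of $(-s^2)$:
$$\frac{dJ}{da} = \int_{-\infty}^{\infty} \frac{3 s^{2} e^{- a s^{2}}}{2} \, ds = \frac{3 \sqrt{\pi}}{4 a^{\frac{3}{2}}}.$$

Repeating $3$ times in total — each differentiation brings down another $(-s^2)$ — gives
$$\frac{d^{3}J}{da^{3}} = \int_{-\infty}^{\infty} \frac{3 s^{6} e^{- a s^{2}}}{2} \, ds = \frac{45 \sqrt{\pi}}{16 a^{\frac{7}{2}}},$$
and the integrand here is $(-1)^{3}$ times the target integrand, so $I = (-1)^{3}\,\frac{d^{3}J}{da^{3}} = - \frac{45 \sqrt{\pi}}{16 a^{\frac{7}{2}}}$.

Setting $a = \frac{2}{5}$:
$$I = - \frac{5625 \sqrt{10} \sqrt{\pi}}{256}.$$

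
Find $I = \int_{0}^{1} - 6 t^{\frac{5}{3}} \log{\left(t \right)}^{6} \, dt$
$- \frac{295245}{65536}$

Begin with the known integral
$$J(a) = \int_{0}^{1} - 6 t^{a} \, dt = - \frac{6}{a + 1}.$$

Differentiating under the integral sign brings down a factor of $\ln t$:
$$\frac{dJ}{da} = \int_{0}^{1} - 6 t^{a} \log{\left(t \right)} \, dt = \frac{6}{\left(a + 1\right)^{2}}.$$

Repeating $6$ times in total — each differentiation brings down another $\ln t$ — gives
$$\frac{d^{6}J}{da^{6}} = \int_{0}^{1} - 6 t^{a} \log{\left(t \right)}^{6} \, dt = - \frac{4320}{\left(a + 1\right)^{7}},$$
and the integrand here is exactly the target integrand, so $I = - \frac{4320}{\left(a + 1\right)^{7}}$.

Setting $a = \frac{5}{3}$:
$$I = - \frac{295245}{65536}.$$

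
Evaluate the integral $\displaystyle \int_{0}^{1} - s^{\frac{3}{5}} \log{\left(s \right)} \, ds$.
$\frac{25}{64}$

Begin with the known integral
$$J(a) = \int_{0}^{1} - s^{a} \, ds = - \frac{1}{a + 1}.$$

Differentiating under the integral sign brings down a factor of $\ln s$:
$$\frac{dJ}{da} = \int_{0}^{1} - s^{a} \log{\left(s \right)} \, ds = \frac{1}{\left(a + 1\right)^{2}}.$$

The integral on the left is $I$, so $I = \frac{1}{\left(a + 1\right)^{2}}$.

Setting $a = \frac{3}{5}$:
$$I = \frac{25}{64}.$$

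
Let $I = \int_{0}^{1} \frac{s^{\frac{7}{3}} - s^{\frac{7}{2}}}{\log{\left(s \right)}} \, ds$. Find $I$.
$- \log{\left(\frac{27}{20} \right)}$

Consider the one-parameter family: let $I(a) = \int_{0}^{1} \frac{s^{\frac{7}{3}} - s^{a}}{\log{\left(s \right)}} \, ds$.

Since $\dfrac{\partial}{\partial a}\,s^{a} = s^{a} \ln s$, the $\ln s$ in the denominator cancels and
$$\frac{dI}{da} = \int_{0}^{1} -1 s^{a} \, ds = -1 \left[\frac{s^{a+1}}{a+1}\right]_0^1 = - \frac{1}{a + 1}.$$

Integrating with respect to $a$ gives $I(a) = - \log{\left(\frac{3 a}{10} + \frac{3}{10} \right)} + C$.

At $a = \frac{7}{3}$ the integrand is identically $0$, so $I(\frac{7}{3}) = 0$. The closed form gives $0$, hence $C = 0$.

Setting $a = \frac{7}{2}$:
$$I = - \log{\left(\frac{27}{20} \right)}.$$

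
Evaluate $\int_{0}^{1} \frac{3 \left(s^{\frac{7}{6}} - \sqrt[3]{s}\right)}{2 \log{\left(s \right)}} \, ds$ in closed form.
$\log{\left(\frac{13 \sqrt{26}}{32} \right)}$

Replace the exponent $\frac{7}{6}$ by a parameter $a$: let $I(a) = \int_{0}^{1} \frac{3 \left(- \sqrt[3]{s} + s^{a}\right)}{2 \log{\left(s \right)}} \, ds$.

Since $\dfrac{\partial}{\partial a}\,s^{a} = s^{a} \ln s$, the $\ln s$ in the denominator cancels and
$$\frac{dI}{da} = \int_{0}^{1} \frac{3}{2} s^{a} \, ds = \frac{3}{2} \left[\frac{s^{a+1}}{a+1}\right]_0^1 = \frac{3}{2 \left(a + 1\right)}.$$

Integrating with respect to $a$ gives $I(a) = \log{\left(\frac{3 \sqrt{3} \left(a + 1\right)^{\frac{3}{2}}}{8} \right)} + C$.

At $a = \frac{1}{3}$ the integrand is identically $0$, so $I(\frac{1}{3}) = 0$. The closed form gives $0$, hence $C = 0$.

Setting $a = \frac{7}{6}$:
$$I = \log{\left(\frac{13 \sqrt{26}}{32} \right)}.$$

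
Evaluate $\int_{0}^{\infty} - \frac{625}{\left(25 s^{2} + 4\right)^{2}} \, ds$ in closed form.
$- \frac{125 \pi}{32}$

Begin with the known result
$$J(a) = \int_{0}^{\infty} - \frac{1}{a^{2} + s^{2}} \, ds = - \frac{\pi}{2 a}.$$

Differentiating under the integral sign with respect to $a$,
$$\frac{dJ}{da} = \int_{0}^{\infty} \frac{2 a}{\left(a^{2} + s^{2}\right)^{2}} \, ds = \frac{\pi}{2 a^{2}},$$
so $\int_{0}^{\infty} - \frac{1}{\left(a^{2} + s^{2}\right)^{2}} \, ds = - \frac{\pi}{4 a^{3}}$.

Setting $a = \frac{2}{5}$:
$$I = - \frac{125 \pi}{32}.$$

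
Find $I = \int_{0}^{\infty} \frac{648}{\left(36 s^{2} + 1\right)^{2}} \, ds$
$27 \pi$

Begin with the known result
$$J(a) = \int_{0}^{\infty} \frac{1}{2 \left(a^{2} + s^{2}\right)} \, ds = \frac{\pi}{4 a}.$$

Differentiating under the integral sign with respect to $a$,
$$\frac{dJ}{da} = \int_{0}^{\infty} - \frac{a}{\left(a^{2} + s^{2}\right)^{2}} \, ds = - \frac{\pi}{4 a^{2}},$$
so $\int_{0}^{\infty} \frac{1}{2 \left(a^{2} + s^{2}\right)^{2}} \, ds = \frac{\pi}{8 a^{3}}$.

Setting $a = \frac{1}{6}$:
$$I = 27 \pi.$$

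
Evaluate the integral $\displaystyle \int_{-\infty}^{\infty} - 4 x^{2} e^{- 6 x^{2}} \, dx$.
$- \frac{\sqrt{6} \sqrt{\pi}}{18}$

Begin with the known integral
$$J(a) = \int_{-\infty}^{\infty} - 4 e^{- a x^{2}} \, dx = - \frac{4 \sqrt{\pi}}{\sqrt{a}}.$$

Differentiating under the integral sign brings down a factor of $(-x^2)$:
$$\frac{dJ}{da} = \int_{-\infty}^{\infty} 4 x^{2} e^{- a x^{2}} \, dx = \frac{2 \sqrt{\pi}}{a^{\frac{3}{2}}}.$$

The integral on the left is $-I$, so $I = - \frac{2 \sqrt{\pi}}{a^{\frac{3}{2}}}$.

Setting $a = 6$:
$$I = - \frac{\sqrt{6} \sqrt{\pi}}{18}.$$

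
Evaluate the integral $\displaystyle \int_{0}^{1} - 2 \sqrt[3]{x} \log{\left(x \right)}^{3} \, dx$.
$\frac{243}{64}$

Consider the simpler parametrised integral
$$J(a) = \int_{0}^{1} - 2 x^{a} \, dx = - \frac{2}{a + 1}.$$

Differentiating under the integral sign brings down a factor of $\ln x$:
$$\frac{dJ}{da} = \int_{0}^{1} - 2 x^{a} \log{\left(x \right)} \, dx = \frac{2}{\left(a + 1\right)^{2}}.$$

Repeating $3$ times in total — each differentiation brings down another $\ln x$ — gives
$$\frac{d^{3}J}{da^{3}} = \int_{0}^{1} - 2 x^{a} \log{\left(x \right)}^{3} \, dx = \frac{12}{\left(a + 1\right)^{4}},$$
and the integrand here is exactly the target integrand, so $I = \frac{12}{\left(a + 1\right)^{4}}$.

Setting $a = \frac{1}{3}$:
$$I = \frac{243}{64}.$$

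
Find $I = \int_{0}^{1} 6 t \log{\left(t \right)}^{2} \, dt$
$\frac{3}{2}$

Consider the simpler parametrised integral
$$J(a) = \int_{0}^{1} 6 t^{a} \, dt = \frac{6}{a + 1}.$$

Differentiating under the integral sign brings down a factor of $\ln t$:
$$\frac{dJ}{da} = \int_{0}^{1} 6 t^{a} \log{\left(t \right)} \, dt = - \frac{6}{\left(a + 1\right)^{2}}.$$

Repeating twice in total — each differentiation brings down another $\ln t$ — gives
$$\frac{d^{2}J}{da^{2}} = \int_{0}^{1} 6 t^{a} \log{\left(t \right)}^{2} \, dt = \frac{12}{\left(a + 1\right)^{3}},$$
and the integrand here is exactly the target integrand, so $I = \frac{12}{\left(a + 1\right)^{3}}$.

Setting $a = 1$:
$$I = \frac{3}{2}.$$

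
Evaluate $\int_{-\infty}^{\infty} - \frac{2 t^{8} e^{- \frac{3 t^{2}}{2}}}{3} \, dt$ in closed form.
$- \frac{70 \sqrt{6} \sqrt{\pi}}{243}$

Start from the elementary integral
$$J(a) = \int_{-\infty}^{\infty} - \frac{2 e^{- a t^{2}}}{3} \, dt = - \frac{2 \sqrt{\pi}}{3 \sqrt{a}}.$$

Differentiating under the integral sign brings down a factor of $(-t^2)$:
$$\frac{dJ}{da} = \int_{-\infty}^{\infty} \frac{2 t^{2} e^{- a t^{2}}}{3} \, dt = \frac{\sqrt{\pi}}{3 a^{\frac{3}{2}}}.$$

Repeating $4$ times in total — each differentiation brings down another $(-t^2)$ — gives
$$\frac{d^{4}J}{da^{4}} = \int_{-\infty}^{\infty} - \frac{2 t^{8} e^{- a t^{2}}}{3} \, dt = - \frac{35 \sqrt{\pi}}{8 a^{\frac{9}{2}}},$$
and the integrand here is exactly the target integrand, so $I = - \frac{35 \sqrt{\pi}}{8 a^{\frac{9}{2}}}$.

Setting $a = \frac{3}{2}$:
$$I = - \frac{70 \sqrt{6} \sqrt{\pi}}{243}.$$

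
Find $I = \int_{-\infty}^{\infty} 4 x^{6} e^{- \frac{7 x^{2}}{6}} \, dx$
$\frac{1620 \sqrt{42} \sqrt{\pi}}{2401}$

Start from the elementary integral
$$J(a) = \int_{-\infty}^{\infty} 4 e^{- a x^{2}} \, dx = \frac{4 \sqrt{\pi}}{\sqrt{a}}.$$

Differentiating under the integral sign brings down a factor of $(-x^2)$:
$$\frac{dJ}{da} = \int_{-\infty}^{\infty} - 4 x^{2} e^{- a x^{2}} \, dx = - \frac{2 \sqrt{\pi}}{a^{\frac{3}{2}}}.$$

Repeating $3$ times in total — each differentiation brings down another $(-x^2)$ — gives
$$\frac{d^{3}J}{da^{3}} = \int_{-\infty}^{\infty} - 4 x^{6} e^{- a x^{2}} \, dx = - \frac{15 \sqrt{\pi}}{2 a^{\frac{7}{2}}},$$
and the integrand here is $(-1)^{3}$ times the target integrand, so $I = (-1)^{3}\,\frac{d^{3}J}{da^{3}} = \frac{15 \sqrt{\pi}}{2 a^{\frac{7}{2}}}$.

Setting $a = \frac{7}{6}$:
$$I = \frac{1620 \sqrt{42} \sqrt{\pi}}{2401}.$$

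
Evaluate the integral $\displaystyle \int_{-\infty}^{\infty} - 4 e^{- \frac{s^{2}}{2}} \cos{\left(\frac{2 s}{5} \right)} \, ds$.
$- \frac{4 \sqrt{2} \sqrt{\pi}}{e^{\frac{2}{25}}}$

Define $I(b) = \int_{-\infty}^{\infty} - 4 e^{- \frac{s^{2}}{2}} \cos{\left(b s \right)} \, ds$.

Differentiating under the integral sign,
$$I'(b) = \int_{-\infty}^{\infty} 4 s e^{- \frac{s^{2}}{2}} \sin{\left(b s \right)} \, ds.$$

Integrate $\int_{-\infty}^{\infty} s \sin(b s)\, e^{- \frac{s^{2}}{2}}\, ds$ by parts with $u = \sin(b s)$ and $dv = s\, e^{- \frac{s^{2}}{2}}\, ds$, giving $v = - e^{- \frac{s^{2}}{2}}$. The boundary term vanishes and
$$\int_{-\infty}^{\infty} s \sin(b s)\, e^{- \frac{s^{2}}{2}}\, ds = b \int_{-\infty}^{\infty} \cos(b s)\, e^{- \frac{s^{2}}{2}}\, ds,$$
so $I'(b) = - b\, I(b)$.

This is a separable first-order ODE; solving with the initial condition $I(0) = \int_{-\infty}^{\infty} - 4 e^{- \frac{s^{2}}{2}}\,ds = - 4 \sqrt{2} \sqrt{\pi}$ gives
$$I(b) = - 4 \sqrt{2} \sqrt{\pi} e^{- \frac{b^{2}}{2}}.$$

Setting $b = \frac{2}{5}$:
$$I = - \frac{4 \sqrt{2} \sqrt{\pi}}{e^{\frac{2}{25}}}.$$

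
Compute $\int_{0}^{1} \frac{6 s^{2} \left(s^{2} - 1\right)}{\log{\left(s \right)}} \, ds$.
$\log{\left(\frac{15625}{729} \right)}$

Replace the exponent $2$ by a parameter $a$: let $I(a) = \int_{0}^{1} \frac{6 \left(s^{4} - s^{a}\right)}{\log{\left(s \right)}} \, ds$.

Since $\dfrac{\partial}{\partial a}\,s^{a} = s^{a} \ln s$, the $\ln s$ in the denominator cancels and
$$\frac{dI}{da} = \int_{0}^{1} -6 s^{a} \, ds = -6 \left[\frac{s^{a+1}}{a+1}\right]_0^1 = - \frac{6}{a + 1}.$$

Integrating with respect to $a$ gives $I(a) = \log{\left(\frac{15625}{\left(a + 1\right)^{6}} \right)} + C$.

At $a = 4$ the integrand is identically $0$, so $I(4) = 0$. The closed form gives $0$, hence $C = 0$.

Setting $a = 2$:
$$I = \log{\left(\frac{15625}{729} \right)}.$$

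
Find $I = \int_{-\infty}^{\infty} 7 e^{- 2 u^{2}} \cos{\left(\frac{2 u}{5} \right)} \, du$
$\frac{7 \sqrt{2} \sqrt{\pi}}{2 e^{\frac{1}{50}}}$

Define $I(b) = \int_{-\infty}^{\infty} 7 e^{- 2 u^{2}} \cos{\left(b u \right)} \, du$.

Differentiating under the integral sign,
$$I'(b) = \int_{-\infty}^{\infty} - 7 u e^{- 2 u^{2}} \sin{\left(b u \right)} \, du.$$

Integrate $\int_{-\infty}^{\infty} u \sin(b u)\, e^{- 2 u^{2}}\, du$ by parts with $w = \sin(b u)$ and $dv = u\, e^{- 2 u^{2}}\, du$, giving $v = - \frac{e^{- 2 u^{2}}}{4}$. The boundary term vanishes and
$$\int_{-\infty}^{\infty} u \sin(b u)\, e^{- 2 u^{2}}\, du = \frac{b}{4} \int_{-\infty}^{\infty} \cos(b u)\, e^{- 2 u^{2}}\, du,$$
so $I'(b) = - \frac{b}{4}\, I(b)$.

This is a separable first-order ODE; solving with the initial condition $I(0) = \int_{-\infty}^{\infty} 7 e^{- 2 u^{2}}\,du = \frac{7 \sqrt{2} \sqrt{\pi}}{2}$ gives
$$I(b) = \frac{7 \sqrt{2} \sqrt{\pi} e^{- \frac{b^{2}}{8}}}{2}.$$

Setting $b = \frac{2}{5}$:
$$I = \frac{7 \sqrt{2} \sqrt{\pi}}{2 e^{\frac{1}{50}}}.$$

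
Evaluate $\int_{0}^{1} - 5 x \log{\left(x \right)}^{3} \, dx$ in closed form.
$\frac{15}{8}$

Begin with the known integral
$$J(a) = \int_{0}^{1} - 5 x^{a} \, dx = - \frac{5}{a + 1}.$$

Differentiating under the integral sign brings down a factor of $\ln x$:
$$\frac{dJ}{da} = \int_{0}^{1} - 5 x^{a} \log{\left(x \right)} \, dx = \frac{5}{\left(a + 1\right)^{2}}.$$

Repeating $3$ times in total — each differentiation brings down another $\ln x$ — gives
$$\frac{d^{3}J}{da^{3}} = \int_{0}^{1} - 5 x^{a} \log{\left(x \right)}^{3} \, dx = \frac{30}{\left(a + 1\right)^{4}},$$
and the integrand here is exactly the target integrand, so $I = \frac{30}{\left(a + 1\right)^{4}}$.

Setting $a = 1$:
$$I = \frac{15}{8}.$$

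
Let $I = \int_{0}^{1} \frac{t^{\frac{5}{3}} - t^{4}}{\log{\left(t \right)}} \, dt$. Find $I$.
$\log{\left(\frac{8}{15} \right)}$

Replace the exponent $\frac{5}{3}$ by a parameter $a$: let $I(a) = \int_{0}^{1} \frac{- t^{4} + t^{a}}{\log{\left(t \right)}} \, dt$.

Since $\dfrac{\partial}{\partial a}\,t^{a} = t^{a} \ln t$, the $\ln t$ in the denominator cancels and
$$\frac{dI}{da} = \int_{0}^{1} t^{a} \, dt = \left[\frac{t^{a+1}}{a+1}\right]_0^1 = \frac{1}{a + 1}.$$

Integrating with respect to $a$ gives $I(a) = \log{\left(\frac{a}{5} + \frac{1}{5} \right)} + C$.

At $a = 4$ the integrand is identically $0$, so $I(4) = 0$. The closed form gives $0$, hence $C = 0$.

Setting $a = \frac{5}{3}$:
$$I = \log{\left(\frac{8}{15} \right)}.$$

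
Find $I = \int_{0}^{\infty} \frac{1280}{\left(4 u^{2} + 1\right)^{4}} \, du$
$100 \pi$

Begin with the known result
$$J(a) = \int_{0}^{\infty} \frac{5}{a^{2} + u^{2}} \, du = \frac{5 \pi}{2 a}.$$

Differentiating under the integral sign with respect to $a$,
$$\frac{dJ}{da} = \int_{0}^{\infty} - \frac{10 a}{\left(a^{2} + u^{2}\right)^{2}} \, du = - \frac{5 \pi}{2 a^{2}},$$
so $\int_{0}^{\infty} \frac{5}{\left(a^{2} + u^{2}\right)^{2}} \, du = \frac{5 \pi}{4 a^{3}}$.

Repeating — each differentiation of $1/(u^2+a^2)^j$ produces $-2ja/(u^2+a^2)^{j+1}$ — and dividing through by $-2ja$ at each step yields, after $3$ differentiations in total,
$$\int_{0}^{\infty} \frac{5}{\left(a^{2} + u^{2}\right)^{4}} \, du = \frac{25 \pi}{32 a^{7}}.$$

Setting $a = \frac{1}{2}$:
$$I = 100 \pi.$$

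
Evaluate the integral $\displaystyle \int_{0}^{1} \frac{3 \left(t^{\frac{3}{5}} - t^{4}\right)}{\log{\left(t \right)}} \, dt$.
$\log{\left(\frac{512}{15625} \right)}$

Replace the exponent $\frac{3}{5}$ by a parameter $a$: let $I(a) = \int_{0}^{1} \frac{3 \left(- t^{4} + t^{a}\right)}{\log{\left(t \right)}} \, dt$.

Since $\dfrac{\partial}{\partial a}\,t^{a} = t^{a} \ln t$, the $\ln t$ in the denominator cancels and
$$\frac{dI}{da} = \int_{0}^{1} 3 t^{a} \, dt = 3 \left[\frac{t^{a+1}}{a+1}\right]_0^1 = \frac{3}{a + 1}.$$

Integrating with respect to $a$ gives $I(a) = \log{\left(\frac{\left(a + 1\right)^{3}}{125} \right)} + C$.

At $a = 4$ the integrand is identically $0$, so $I(4) = 0$. The closed form gives $0$, hence $C = 0$.

Setting $a = \frac{3}{5}$:
$$I = \log{\left(\frac{512}{15625} \right)}.$$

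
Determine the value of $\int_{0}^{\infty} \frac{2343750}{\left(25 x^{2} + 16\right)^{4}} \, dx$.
$\frac{1171875 \pi}{262144}$

Recall the elementary integral
$$J(a) = \int_{0}^{\infty} \frac{6}{a^{2} + x^{2}} \, dx = \frac{3 \pi}{a}.$$

Differentiating under the integral sign with respect to $a$,
$$\frac{dJ}{da} = \int_{0}^{\infty} - \frac{12 a}{\left(a^{2} + x^{2}\right)^{2}} \, dx = - \frac{3 \pi}{a^{2}},$$
so $\int_{0}^{\infty} \frac{6}{\left(a^{2} + x^{2}\right)^{2}} \, dx = \frac{3 \pi}{2 a^{3}}$.

Repeating — each differentiation of $1/(x^2+a^2)^j$ produces $-2ja/(x^2+a^2)^{j+1}$ — and dividing through by $-2ja$ at each step yields, after $3$ differentiations in total,
$$\int_{0}^{\infty} \frac{6}{\left(a^{2} + x^{2}\right)^{4}} \, dx = \frac{15 \pi}{16 a^{7}}.$$

Setting $a = \frac{4}{5}$:
$$I = \frac{1171875 \pi}{262144}.$$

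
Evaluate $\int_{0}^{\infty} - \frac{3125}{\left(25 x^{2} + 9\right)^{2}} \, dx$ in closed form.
$- \frac{625 \pi}{108}$

Recall the elementary integral
$$J(a) = \int_{0}^{\infty} - \frac{5}{a^{2} + x^{2}} \, dx = - \frac{5 \pi}{2 a}.$$

Differentiating under the integral sign with respect to $a$,
$$\frac{dJ}{da} = \int_{0}^{\infty} \frac{10 a}{\left(a^{2} + x^{2}\right)^{2}} \, dx = \frac{5 \pi}{2 a^{2}},$$
so $\int_{0}^{\infty} - \frac{5}{\left(a^{2} + x^{2}\right)^{2}} \, dx = - \frac{5 \pi}{4 a^{3}}$.

Setting $a = \frac{3}{5}$:
$$I = - \frac{625 \pi}{108}.$$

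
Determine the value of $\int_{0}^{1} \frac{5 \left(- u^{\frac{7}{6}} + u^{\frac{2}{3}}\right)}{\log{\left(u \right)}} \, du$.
$- \log{\left(\frac{371293}{100000} \right)}$

Consider the one-parameter family: let $I(a) = \int_{0}^{1} \frac{5 \left(u^{\frac{2}{3}} - u^{a}\right)}{\log{\left(u \right)}} \, du$.

Since $\dfrac{\partial}{\partial a}\,u^{a} = u^{a} \ln u$, the $\ln u$ in the denominator cancels and
$$\frac{dI}{da} = \int_{0}^{1} -5 u^{a} \, du = -5 \left[\frac{u^{a+1}}{a+1}\right]_0^1 = - \frac{5}{a + 1}.$$

Integrating with respect to $a$ gives $I(a) = - \log{\left(\frac{243 \left(a + 1\right)^{5}}{3125} \right)} + C$.

At $a = \frac{2}{3}$ the integrand is identically $0$, so $I(\frac{2}{3}) = 0$. The closed form gives $0$, hence $C = 0$.

Setting $a = \frac{7}{6}$:
$$I = - \log{\left(\frac{371293}{100000} \right)}.$$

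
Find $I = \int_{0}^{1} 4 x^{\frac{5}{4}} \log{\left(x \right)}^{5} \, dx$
$- \frac{655360}{177147}$

Consider the simpler parametrised integral
$$J(a) = \int_{0}^{1} 4 x^{a} \, dx = \frac{4}{a + 1}.$$

Differentiating under the integral sign brings down a factor of $\ln x$:
$$\frac{dJ}{da} = \int_{0}^{1} 4 x^{a} \log{\left(x \right)} \, dx = - \frac{4}{\left(a + 1\right)^{2}}.$$

Repeating $5$ times in total — each differentiation brings down another $\ln x$ — gives
$$\frac{d^{5}J}{da^{5}} = \int_{0}^{1} 4 x^{a} \log{\left(x \right)}^{5} \, dx = - \frac{480}{\left(a + 1\right)^{6}},$$
and the integrand here is exactly the target integrand, so $I = - \frac{480}{\left(a + 1\right)^{6}}$.

Setting $a = \frac{5}{4}$:
$$I = - \frac{655360}{177147}.$$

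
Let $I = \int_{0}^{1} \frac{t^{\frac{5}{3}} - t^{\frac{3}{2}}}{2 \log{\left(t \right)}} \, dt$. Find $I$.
$- \frac{\log{\left(15 \right)}}{2} + 2 \log{\left(2 \right)}$

Consider the one-parameter family: let $I(a) = \int_{0}^{1} \frac{- t^{\frac{3}{2}} + t^{a}}{2 \log{\left(t \right)}} \, dt$.

Since $\dfrac{\partial}{\partial a}\,t^{a} = t^{a} \ln t$, the $\ln t$ in the denominator cancels and
$$\frac{dI}{da} = \int_{0}^{1} \frac{1}{2} t^{a} \, dt = \frac{1}{2} \left[\frac{t^{a+1}}{a+1}\right]_0^1 = \frac{1}{2 \left(a + 1\right)}.$$

Integrating with respect to $a$ gives $I(a) = \log{\left(\frac{\sqrt{10} \sqrt{a + 1}}{5} \right)} + C$.

At $a = \frac{3}{2}$ the integrand is identically $0$, so $I(\frac{3}{2}) = 0$. The closed form gives $0$, hence $C = 0$.

Setting $a = \frac{5}{3}$:
$$I = - \frac{\log{\left(15 \right)}}{2} + 2 \log{\left(2 \right)}.$$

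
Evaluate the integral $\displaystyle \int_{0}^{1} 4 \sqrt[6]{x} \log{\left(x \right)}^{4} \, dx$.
$\frac{746496}{16807}$

Consider the simpler parametrised integral
$$J(a) = \int_{0}^{1} 4 x^{a} \, dx = \frac{4}{a + 1}.$$

Differentiating under the integral sign brings down a factor of $\ln x$:
$$\frac{dJ}{da} = \int_{0}^{1} 4 x^{a} \log{\left(x \right)} \, dx = - \frac{4}{\left(a + 1\right)^{2}}.$$

Repeating $4$ times in total — each differentiation brings down another $\ln x$ — gives
$$\frac{d^{4}J}{da^{4}} = \int_{0}^{1} 4 x^{a} \log{\left(x \right)}^{4} \, dx = \frac{96}{\left(a + 1\right)^{5}},$$
and the integrand here is exactly the target integrand, so $I = \frac{96}{\left(a + 1\right)^{5}}$.

Setting $a = \frac{1}{6}$:
$$I = \frac{746496}{16807}.$$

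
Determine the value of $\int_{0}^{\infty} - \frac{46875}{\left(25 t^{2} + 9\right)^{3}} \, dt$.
$- \frac{3125 \pi}{432}$

Begin with the known result
$$J(a) = \int_{0}^{\infty} - \frac{3}{a^{2} + t^{2}} \, dt = - \frac{3 \pi}{2 a}.$$

Differentiating under the integral sign with respect to $a$,
$$\frac{dJ}{da} = \int_{0}^{\infty} \frac{6 a}{\left(a^{2} + t^{2}\right)^{2}} \, dt = \frac{3 \pi}{2 a^{2}},$$
so $\int_{0}^{\infty} - \frac{3}{\left(a^{2} + t^{2}\right)^{2}} \, dt = - \frac{3 \pi}{4 a^{3}}$.

Repeating — each differentiation of $1/(t^2+a^2)^j$ produces $-2ja/(t^2+a^2)^{j+1}$ — and dividing through by $-2ja$ at each step yields, after $2$ differentiations in total,
$$\int_{0}^{\infty} - \frac{3}{\left(a^{2} + t^{2}\right)^{3}} \, dt = - \frac{9 \pi}{16 a^{5}}.$$

Setting $a = \frac{3}{5}$:
$$I = - \frac{3125 \pi}{432}.$$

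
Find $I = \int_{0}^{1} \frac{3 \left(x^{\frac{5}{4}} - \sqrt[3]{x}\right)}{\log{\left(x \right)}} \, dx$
$\log{\left(\frac{19683}{4096} \right)}$

Introduce a parameter $a$ in the exponent: let $I(a) = \int_{0}^{1} \frac{3 \left(- \sqrt[3]{x} + x^{a}\right)}{\log{\left(x \right)}} \, dx$.

Since $\dfrac{\partial}{\partial a}\,x^{a} = x^{a} \ln x$, the $\ln x$ in the denominator cancels and
$$\frac{dI}{da} = \int_{0}^{1} 3 x^{a} \, dx = 3 \left[\frac{x^{a+1}}{a+1}\right]_0^1 = \frac{3}{a + 1}.$$

Integrating with respect to $a$ gives $I(a) = \log{\left(\frac{27 \left(a + 1\right)^{3}}{64} \right)} + C$.

At $a = \frac{1}{3}$ the integrand is identically $0$, so $I(\frac{1}{3}) = 0$. The closed form gives $0$, hence $C = 0$.

Setting $a = \frac{5}{4}$:
$$I = \log{\left(\frac{19683}{4096} \right)}.$$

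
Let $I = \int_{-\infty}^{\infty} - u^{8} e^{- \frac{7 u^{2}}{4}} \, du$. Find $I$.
$- \frac{480 \sqrt{7} \sqrt{\pi}}{2401}$

Start from the elementary integral
$$J(a) = \int_{-\infty}^{\infty} - e^{- a u^{2}} \, du = - \frac{\sqrt{\pi}}{\sqrt{a}}.$$

Differentiating under the integral sign brings down a factor of $(-u^2)$:
$$\frac{dJ}{da} = \int_{-\infty}^{\infty} u^{2} e^{- a u^{2}} \, du = \frac{\sqrt{\pi}}{2 a^{\frac{3}{2}}}.$$

Repeating $4$ times in total — each differentiation brings down another $(-u^2)$ — gives
$$\frac{d^{4}J}{da^{4}} = \int_{-\infty}^{\infty} - u^{8} e^{- a u^{2}} \, du = - \frac{105 \sqrt{\pi}}{16 a^{\frac{9}{2}}},$$
and the integrand here is exactly the target integrand, so $I = - \frac{105 \sqrt{\pi}}{16 a^{\frac{9}{2}}}$.

Setting $a = \frac{7}{4}$:
$$I = - \frac{480 \sqrt{7} \sqrt{\pi}}{2401}.$$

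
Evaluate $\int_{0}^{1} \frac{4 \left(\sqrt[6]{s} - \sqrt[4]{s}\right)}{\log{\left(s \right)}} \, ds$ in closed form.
$\log{\left(\frac{38416}{50625} \right)}$

Replace the exponent $\frac{1}{6}$ by a parameter $a$: let $I(a) = \int_{0}^{1} \frac{4 \left(- \sqrt[4]{s} + s^{a}\right)}{\log{\left(s \right)}} \, ds$.

Since $\dfrac{\partial}{\partial a}\,s^{a} = s^{a} \ln s$, the $\ln s$ in the denominator cancels and
$$\frac{dI}{da} = \int_{0}^{1} 4 s^{a} \, ds = 4 \left[\frac{s^{a+1}}{a+1}\right]_0^1 = \frac{4}{a + 1}.$$

Integrating with respect to $a$ gives $I(a) = \log{\left(\frac{256 \left(a + 1\right)^{4}}{625} \right)} + C$.

At $a = \frac{1}{4}$ the integrand is identically $0$, so $I(\frac{1}{4}) = 0$. The closed form gives $0$, hence $C = 0$.

Setting $a = \frac{1}{6}$:
$$I = \log{\left(\frac{38416}{50625} \right)}.$$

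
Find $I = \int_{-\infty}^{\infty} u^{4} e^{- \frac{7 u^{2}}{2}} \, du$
$\frac{3 \sqrt{14} \sqrt{\pi}}{343}$

Consider the simpler parametrised integral
$$J(a) = \int_{-\infty}^{\infty} e^{- a u^{2}} \, du = \frac{\sqrt{\pi}}{\sqrt{a}}.$$

Differentiating under the integral sign brings down a factor of $(-u^2)$:
$$\frac{dJ}{da} = \int_{-\infty}^{\infty} - u^{2} e^{- a u^{2}} \, du = - \frac{\sqrt{\pi}}{2 a^{\frac{3}{2}}}.$$

Repeating twice in total — each differentiation brings down another $(-u^2)$ — gives
$$\frac{d^{2}J}{da^{2}} = \int_{-\infty}^{\infty} u^{4} e^{- a u^{2}} \, du = \frac{3 \sqrt{\pi}}{4 a^{\frac{5}{2}}},$$
and the integrand here is exactly the target integrand, so $I = \frac{3 \sqrt{\pi}}{4 a^{\frac{5}{2}}}$.

Setting $a = \frac{7}{2}$:
$$I = \frac{3 \sqrt{14} \sqrt{\pi}}{343}.$$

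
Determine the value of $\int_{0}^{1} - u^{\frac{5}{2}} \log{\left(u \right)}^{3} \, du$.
$\frac{96}{2401}$

Begin with the known integral
$$J(a) = \int_{0}^{1} - u^{a} \, du = - \frac{1}{a + 1}.$$

Differentiating under the integral sign brings down a factor of $\ln u$:
$$\frac{dJ}{da} = \int_{0}^{1} - u^{a} \log{\left(u \right)} \, du = \frac{1}{\left(a + 1\right)^{2}}.$$

Repeating $3$ times in total — each differentiation brings down another $\ln u$ — gives
$$\frac{d^{3}J}{da^{3}} = \int_{0}^{1} - u^{a} \log{\left(u \right)}^{3} \, du = \frac{6}{\left(a + 1\right)^{4}},$$
and the integrand here is exactly the target integrand, so $I = \frac{6}{\left(a + 1\right)^{4}}$.

Setting $a = \frac{5}{2}$:
$$I = \frac{96}{2401}.$$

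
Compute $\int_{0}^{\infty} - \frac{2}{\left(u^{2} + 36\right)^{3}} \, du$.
$- \frac{\pi}{20736}$

Start from the standard arctangent integral
$$J(a) = \int_{0}^{\infty} - \frac{2}{a^{2} + u^{2}} \, du = - \frac{\pi}{a}.$$

Differentiating under the integral sign with respect to $a$,
$$\frac{dJ}{da} = \int_{0}^{\infty} \frac{4 a}{\left(a^{2} + u^{2}\right)^{2}} \, du = \frac{\pi}{a^{2}},$$
so $\int_{0}^{\infty} - \frac{2}{\left(a^{2} + u^{2}\right)^{2}} \, du = - \frac{\pi}{2 a^{3}}$.

Repeating — each differentiation of $1/(u^2+a^2)^j$ produces $-2ja/(u^2+a^2)^{j+1}$ — and dividing through by $-2ja$ at each step yields, after $2$ differentiations in total,
$$\int_{0}^{\infty} - \frac{2}{\left(a^{2} + u^{2}\right)^{3}} \, du = - \frac{3 \pi}{8 a^{5}}.$$

Setting $a = 6$:
$$I = - \frac{\pi}{20736}.$$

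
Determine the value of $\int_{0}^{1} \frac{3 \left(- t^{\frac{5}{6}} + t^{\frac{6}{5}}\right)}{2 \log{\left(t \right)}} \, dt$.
$- \log{\left(\frac{5 \sqrt{30}}{36} \right)}$

Replace the exponent $\frac{5}{6}$ by a parameter $a$: let $I(a) = \int_{0}^{1} \frac{3 \left(t^{\frac{6}{5}} - t^{a}\right)}{2 \log{\left(t \right)}} \, dt$.

Since $\dfrac{\partial}{\partial a}\,t^{a} = t^{a} \ln t$, the $\ln t$ in the denominator cancels and
$$\frac{dI}{da} = \int_{0}^{1} - \frac{3}{2} t^{a} \, dt = - \frac{3}{2} \left[\frac{t^{a+1}}{a+1}\right]_0^1 = - \frac{3}{2 a + 2}.$$

Integrating with respect to $a$ gives $I(a) = - \log{\left(\frac{5 \sqrt{55} \left(a + 1\right)^{\frac{3}{2}}}{121} \right)} + C$.

At $a = \frac{6}{5}$ the integrand is identically $0$, so $I(\frac{6}{5}) = 0$. The closed form gives $0$, hence $C = 0$.

Setting $a = \frac{5}{6}$:
$$I = - \log{\left(\frac{5 \sqrt{30}}{36} \right)}.$$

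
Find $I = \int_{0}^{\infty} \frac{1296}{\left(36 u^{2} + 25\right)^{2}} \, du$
$\frac{54 \pi}{125}$

Recall the elementary integral
$$J(a) = \int_{0}^{\infty} \frac{1}{a^{2} + u^{2}} \, du = \frac{\pi}{2 a}.$$

Differentiating under the integral sign with respect to $a$,
$$\frac{dJ}{da} = \int_{0}^{\infty} - \frac{2 a}{\left(a^{2} + u^{2}\right)^{2}} \, du = - \frac{\pi}{2 a^{2}},$$
so $\int_{0}^{\infty} \frac{1}{\left(a^{2} + u^{2}\right)^{2}} \, du = \frac{\pi}{4 a^{3}}$.

Setting $a = \frac{5}{6}$:
$$I = \frac{54 \pi}{125}.$$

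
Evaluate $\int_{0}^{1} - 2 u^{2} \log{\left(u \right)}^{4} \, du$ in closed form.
$- \frac{16}{81}$

Begin with the known integral
$$J(a) = \int_{0}^{1} - 2 u^{a} \, du = - \frac{2}{a + 1}.$$

Differentiating under the integral sign brings down a factor of $\ln u$:
$$\frac{dJ}{da} = \int_{0}^{1} - 2 u^{a} \log{\left(u \right)} \, du = \frac{2}{\left(a + 1\right)^{2}}.$$

Repeating $4$ times in total — each differentiation brings down another $\ln u$ — gives
$$\frac{d^{4}J}{da^{4}} = \int_{0}^{1} - 2 u^{a} \log{\left(u \right)}^{4} \, du = - \frac{48}{\left(a + 1\right)^{5}},$$
and the integrand here is exactly the target integrand, so $I = - \frac{48}{\left(a + 1\right)^{5}}$.

Setting $a = 2$:
$$I = - \frac{16}{81}.$$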